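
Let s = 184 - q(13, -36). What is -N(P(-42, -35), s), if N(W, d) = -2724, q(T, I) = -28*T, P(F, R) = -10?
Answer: 2724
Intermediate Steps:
s = 548 (s = 184 - (-28)*13 = 184 - 1*(-364) = 184 + 364 = 548)
-N(P(-42, -35), s) = -1*(-2724) = 2724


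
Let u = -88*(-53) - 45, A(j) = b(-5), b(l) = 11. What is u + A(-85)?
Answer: 4630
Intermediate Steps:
A(j) = 11
u = 4619 (u = 4664 - 45 = 4619)
u + A(-85) = 4619 + 11 = 4630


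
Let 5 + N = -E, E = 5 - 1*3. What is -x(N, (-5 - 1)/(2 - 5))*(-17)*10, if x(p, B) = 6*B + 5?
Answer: 2890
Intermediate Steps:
E = 2 (E = 5 - 3 = 2)
N = -7 (N = -5 - 1*2 = -5 - 2 = -7)
x(p, B) = 5 + 6*B
-x(N, (-5 - 1)/(2 - 5))*(-17)*10 = -(5 + 6*((-5 - 1)/(2 - 5)))*(-17)*10 = -(5 + 6*(-6/(-3)))*(-17)*10 = -(5 + 6*(-6*(-⅓)))*(-17)*10 = -(5 + 6*2)*(-17)*10 = -(5 + 12)*(-17)*10 = -17*(-17)*10 = -(-289)*10 = -1*(-2890) = 2890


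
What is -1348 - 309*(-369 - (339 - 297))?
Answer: 125651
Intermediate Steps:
-1348 - 309*(-369 - (339 - 297)) = -1348 - 309*(-369 - 1*42) = -1348 - 309*(-369 - 42) = -1348 - 309*(-411) = -1348 + 126999 = 125651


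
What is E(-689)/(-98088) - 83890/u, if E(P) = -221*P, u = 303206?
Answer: -27198738367/14870435064 ≈ -1.8290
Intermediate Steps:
E(-689)/(-98088) - 83890/u = -221*(-689)/(-98088) - 83890/303206 = 152269*(-1/98088) - 83890*1/303206 = -152269/98088 - 41945/151603 = -27198738367/14870435064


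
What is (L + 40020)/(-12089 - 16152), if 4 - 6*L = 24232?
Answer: -35982/28241 ≈ -1.2741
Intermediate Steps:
L = -4038 (L = ⅔ - ⅙*24232 = ⅔ - 12116/3 = -4038)
(L + 40020)/(-12089 - 16152) = (-4038 + 40020)/(-12089 - 16152) = 35982/(-28241) = 35982*(-1/28241) = -35982/28241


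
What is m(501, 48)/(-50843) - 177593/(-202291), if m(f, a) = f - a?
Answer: 8937723076/10285081313 ≈ 0.86900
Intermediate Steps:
m(501, 48)/(-50843) - 177593/(-202291) = (501 - 1*48)/(-50843) - 177593/(-202291) = (501 - 48)*(-1/50843) - 177593*(-1/202291) = 453*(-1/50843) + 177593/202291 = -453/50843 + 177593/202291 = 8937723076/10285081313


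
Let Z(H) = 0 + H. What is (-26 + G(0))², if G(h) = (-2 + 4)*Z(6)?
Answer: 196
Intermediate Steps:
Z(H) = H
G(h) = 12 (G(h) = (-2 + 4)*6 = 2*6 = 12)
(-26 + G(0))² = (-26 + 12)² = (-14)² = 196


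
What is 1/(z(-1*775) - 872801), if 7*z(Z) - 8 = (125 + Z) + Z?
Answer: -7/6111024 ≈ -1.1455e-6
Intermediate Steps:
z(Z) = 19 + 2*Z/7 (z(Z) = 8/7 + ((125 + Z) + Z)/7 = 8/7 + (125 + 2*Z)/7 = 8/7 + (125/7 + 2*Z/7) = 19 + 2*Z/7)
1/(z(-1*775) - 872801) = 1/((19 + 2*(-1*775)/7) - 872801) = 1/((19 + (2/7)*(-775)) - 872801) = 1/((19 - 1550/7) - 872801) = 1/(-1417/7 - 872801) = 1/(-6111024/7) = -7/6111024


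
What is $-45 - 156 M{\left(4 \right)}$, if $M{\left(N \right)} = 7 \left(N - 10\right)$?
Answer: $6507$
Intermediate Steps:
$M{\left(N \right)} = -70 + 7 N$ ($M{\left(N \right)} = 7 \left(-10 + N\right) = -70 + 7 N$)
$-45 - 156 M{\left(4 \right)} = -45 - 156 \left(-70 + 7 \cdot 4\right) = -45 - 156 \left(-70 + 28\right) = -45 - -6552 = -45 + 6552 = 6507$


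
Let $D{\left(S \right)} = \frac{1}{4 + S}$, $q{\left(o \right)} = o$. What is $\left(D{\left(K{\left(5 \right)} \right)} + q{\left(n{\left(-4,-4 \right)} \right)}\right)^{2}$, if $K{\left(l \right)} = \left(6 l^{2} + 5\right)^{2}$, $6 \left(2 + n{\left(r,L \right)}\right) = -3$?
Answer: $\frac{14434340449}{2309571364} \approx 6.2498$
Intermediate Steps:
$n{\left(r,L \right)} = - \frac{5}{2}$ ($n{\left(r,L \right)} = -2 + \frac{1}{6} \left(-3\right) = -2 - \frac{1}{2} = - \frac{5}{2}$)
$K{\left(l \right)} = \left(5 + 6 l^{2}\right)^{2}$
$\left(D{\left(K{\left(5 \right)} \right)} + q{\left(n{\left(-4,-4 \right)} \right)}\right)^{2} = \left(\frac{1}{4 + \left(5 + 6 \cdot 5^{2}\right)^{2}} - \frac{5}{2}\right)^{2} = \left(\frac{1}{4 + \left(5 + 6 \cdot 25\right)^{2}} - \frac{5}{2}\right)^{2} = \left(\frac{1}{4 + \left(5 + 150\right)^{2}} - \frac{5}{2}\right)^{2} = \left(\frac{1}{4 + 155^{2}} - \frac{5}{2}\right)^{2} = \left(\frac{1}{4 + 24025} - \frac{5}{2}\right)^{2} = \left(\frac{1}{24029} - \frac{5}{2}\right)^{2} = \left(- \frac{120143}{48058}\right)^{2} = \frac{14434340449}{2309571364}$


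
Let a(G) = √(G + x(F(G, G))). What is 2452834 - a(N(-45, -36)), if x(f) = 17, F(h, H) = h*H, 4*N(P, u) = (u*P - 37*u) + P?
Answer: 2452834 - 5*√119/2 ≈ 2.4528e+6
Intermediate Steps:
N(P, u) = -37*u/4 + P/4 + P*u/4 (N(P, u) = ((u*P - 37*u) + P)/4 = ((P*u - 37*u) + P)/4 = ((-37*u + P*u) + P)/4 = (P - 37*u + P*u)/4 = -37*u/4 + P/4 + P*u/4)
F(h, H) = H*h
a(G) = √(17 + G) (a(G) = √(G + 17) = √(17 + G))
2452834 - a(N(-45, -36)) = 2452834 - √(17 + (-37/4*(-36) + (¼)*(-45) + (¼)*(-45)*(-36))) = 2452834 - √(17 + (333 - 45/4 + 405)) = 2452834 - √(17 + 2907/4) = 2452834 - √(2975/4) = 2452834 - 5*√119/2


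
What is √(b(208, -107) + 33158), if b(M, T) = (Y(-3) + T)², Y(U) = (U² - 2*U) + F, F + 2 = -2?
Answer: √42374 ≈ 205.85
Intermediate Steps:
F = -4 (F = -2 - 2 = -4)
Y(U) = -4 + U² - 2*U (Y(U) = (U² - 2*U) - 4 = -4 + U² - 2*U)
b(M, T) = (11 + T)² (b(M, T) = ((-4 + (-3)² - 2*(-3)) + T)² = ((-4 + 9 + 6) + T)² = (11 + T)²)
√(b(208, -107) + 33158) = √((11 - 107)² + 33158) = √((-96)² + 33158) = √(9216 + 33158) = √42374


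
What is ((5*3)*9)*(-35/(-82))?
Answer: 4725/82 ≈ 57.622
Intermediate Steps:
((5*3)*9)*(-35/(-82)) = (15*9)*(-35*(-1/82)) = 135*(35/82) = 4725/82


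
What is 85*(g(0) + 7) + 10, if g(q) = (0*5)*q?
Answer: 605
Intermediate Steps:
g(q) = 0 (g(q) = 0*q = 0)
85*(g(0) + 7) + 10 = 85*(0 + 7) + 10 = 85*7 + 10 = 595 + 10 = 605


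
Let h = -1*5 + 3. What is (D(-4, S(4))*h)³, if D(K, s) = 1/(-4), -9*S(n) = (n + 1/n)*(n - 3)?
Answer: ⅛ ≈ 0.12500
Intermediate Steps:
h = -2 (h = -5 + 3 = -2)
S(n) = -(-3 + n)*(n + 1/n)/9 (S(n) = -(n + 1/n)*(n - 3)/9 = -(n + 1/n)*(-3 + n)/9 = -(-3 + n)*(n + 1/n)/9)
D(K, s) = -¼ (D(K, s) = 1*(-¼) = -¼)
(D(-4, S(4))*h)³ = (-¼*(-2))³ = (½)³ = ⅛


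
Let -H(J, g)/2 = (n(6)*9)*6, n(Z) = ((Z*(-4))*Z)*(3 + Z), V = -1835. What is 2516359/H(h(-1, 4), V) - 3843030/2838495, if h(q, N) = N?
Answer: 440318081111/26486564544 ≈ 16.624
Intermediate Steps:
n(Z) = -4*Z²*(3 + Z) (n(Z) = ((-4*Z)*Z)*(3 + Z) = (-4*Z²)*(3 + Z) = -4*Z²*(3 + Z))
H(J, g) = 139968 (H(J, g) = -2*(4*6²*(-3 - 1*6))*9*6 = -2*(4*36*(-3 - 6))*9*6 = -2*(4*36*(-9))*9*6 = -2*(-1296*9)*6 = -(-23328)*6 = -2*(-69984) = 139968)
2516359/H(h(-1, 4), V) - 3843030/2838495 = 2516359/139968 - 3843030/2838495 = 2516359*(1/139968) - 3843030*1/2838495 = 2516359/139968 - 256202/189233 = 440318081111/26486564544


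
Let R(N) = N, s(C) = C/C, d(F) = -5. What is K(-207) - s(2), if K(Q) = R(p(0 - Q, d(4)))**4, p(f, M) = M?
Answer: 624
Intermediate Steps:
s(C) = 1
K(Q) = 625 (K(Q) = (-5)**4 = 625)
K(-207) - s(2) = 625 - 1*1 = 625 - 1 = 624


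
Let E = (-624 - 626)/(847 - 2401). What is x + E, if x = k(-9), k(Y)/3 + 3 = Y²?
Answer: 182443/777 ≈ 234.80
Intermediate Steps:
k(Y) = -9 + 3*Y²
x = 234 (x = -9 + 3*(-9)² = -9 + 3*81 = -9 + 243 = 234)
E = 625/777 (E = -1250/(-1554) = -1250*(-1/1554) = 625/777 ≈ 0.80438)
x + E = 234 + 625/777 = 182443/777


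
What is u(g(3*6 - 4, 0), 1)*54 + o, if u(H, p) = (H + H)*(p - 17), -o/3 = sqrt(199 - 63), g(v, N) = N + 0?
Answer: -6*sqrt(34) ≈ -34.986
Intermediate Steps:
g(v, N) = N
o = -6*sqrt(34) (o = -3*sqrt(199 - 63) = -6*sqrt(34) ≈ -34.986)
u(H, p) = 2*H*(-17 + p) (u(H, p) = (2*H)*(-17 + p) = 2*H*(-17 + p))
u(g(3*6 - 4, 0), 1)*54 + o = (2*0*(-17 + 1))*54 - 6*sqrt(34) = (2*0*(-16))*54 - 6*sqrt(34) = 0*54 - 6*sqrt(34) = 0 - 6*sqrt(34) = -6*sqrt(34)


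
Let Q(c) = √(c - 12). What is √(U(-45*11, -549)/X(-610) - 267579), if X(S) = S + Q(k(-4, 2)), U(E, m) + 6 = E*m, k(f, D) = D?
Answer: √(-267579 + 271749/(-610 + I*√10)) ≈ 0.002 - 517.71*I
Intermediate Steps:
Q(c) = √(-12 + c)
U(E, m) = -6 + E*m
X(S) = S + I*√10 (X(S) = S + √(-12 + 2) = S + √(-10) = S + I*√10)
√(U(-45*11, -549)/X(-610) - 267579) = √((-6 - 45*11*(-549))/(-610 + I*√10) - 267579) = √((-6 - 495*(-549))/(-610 + I*√10) - 267579) = √((-6 + 271755)/(-610 + I*√10) - 267579) = √(271749/(-610 + I*√10) - 267579) = √(-267579 + 271749/(-610 + I*√10))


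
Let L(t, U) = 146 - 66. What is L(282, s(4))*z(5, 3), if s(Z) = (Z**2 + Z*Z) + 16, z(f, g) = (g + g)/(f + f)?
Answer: 48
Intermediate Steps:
z(f, g) = g/f (z(f, g) = (2*g)/((2*f)) = (2*g)*(1/(2*f)) = g/f)
s(Z) = 16 + 2*Z**2 (s(Z) = (Z**2 + Z**2) + 16 = 2*Z**2 + 16 = 16 + 2*Z**2)
L(t, U) = 80
L(282, s(4))*z(5, 3) = 80*(3/5) = 48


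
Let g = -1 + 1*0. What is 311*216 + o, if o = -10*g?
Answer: 67186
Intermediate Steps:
g = -1 (g = -1 + 0 = -1)
o = 10 (o = -10*(-1) = 10)
311*216 + o = 311*216 + 10 = 67176 + 10 = 67186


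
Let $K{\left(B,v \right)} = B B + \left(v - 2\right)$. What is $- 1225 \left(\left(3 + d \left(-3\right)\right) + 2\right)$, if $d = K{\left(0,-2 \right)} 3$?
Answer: $-50225$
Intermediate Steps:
$K{\left(B,v \right)} = -2 + v + B^{2}$ ($K{\left(B,v \right)} = B^{2} + \left(-2 + v\right) = -2 + v + B^{2}$)
$d = -12$ ($d = \left(-2 - 2 + 0^{2}\right) 3 = \left(-2 - 2 + 0\right) 3 = \left(-4\right) 3 = -12$)
$- 1225 \left(\left(3 + d \left(-3\right)\right) + 2\right) = - 1225 \left(\left(3 - -36\right) + 2\right) = - 1225 \left(\left(3 + 36\right) + 2\right) = - 1225 \left(39 + 2\right) = \left(-1225\right) 41 = -50225$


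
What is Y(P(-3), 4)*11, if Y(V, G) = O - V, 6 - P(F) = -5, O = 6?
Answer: -55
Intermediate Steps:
P(F) = 11 (P(F) = 6 - 1*(-5) = 6 + 5 = 11)
Y(V, G) = 6 - V
Y(P(-3), 4)*11 = (6 - 1*11)*11 = (6 - 11)*11 = -5*11 = -55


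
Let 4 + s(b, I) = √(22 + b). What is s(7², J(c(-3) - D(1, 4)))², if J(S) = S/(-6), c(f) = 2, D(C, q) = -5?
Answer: (4 - √71)² ≈ 19.591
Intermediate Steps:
J(S) = -S/6 (J(S) = S*(-⅙) = -S/6)
s(b, I) = -4 + √(22 + b)
s(7², J(c(-3) - D(1, 4)))² = (-4 + √(22 + 7²))² = (-4 + √(22 + 49))² = (-4 + √71)²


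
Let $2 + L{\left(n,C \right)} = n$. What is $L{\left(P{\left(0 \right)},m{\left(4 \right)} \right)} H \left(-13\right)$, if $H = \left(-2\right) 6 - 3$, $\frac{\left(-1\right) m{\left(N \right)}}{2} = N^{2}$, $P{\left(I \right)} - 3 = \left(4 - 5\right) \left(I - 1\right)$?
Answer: $390$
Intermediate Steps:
$P{\left(I \right)} = 4 - I$ ($P{\left(I \right)} = 3 + \left(4 - 5\right) \left(I - 1\right) = 3 - \left(-1 + I\right) = 4 - I$)
$m{\left(N \right)} = - 2 N^{2}$
$H = -15$ ($H = -12 - 3 = -15$)
$L{\left(n,C \right)} = -2 + n$
$L{\left(P{\left(0 \right)},m{\left(4 \right)} \right)} H \left(-13\right) = \left(-2 + \left(4 - 0\right)\right) \left(-15\right) \left(-13\right) = \left(-2 + \left(4 + 0\right)\right) \left(-15\right) \left(-13\right) = \left(-2 + 4\right) \left(-15\right) \left(-13\right) = 2 \left(-15\right) \left(-13\right) = \left(-30\right) \left(-13\right) = 390$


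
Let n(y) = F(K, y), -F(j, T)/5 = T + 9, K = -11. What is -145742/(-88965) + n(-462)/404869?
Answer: 59207923523/36019170585 ≈ 1.6438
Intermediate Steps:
F(j, T) = -45 - 5*T (F(j, T) = -5*(T + 9) = -5*(9 + T) = -45 - 5*T)
n(y) = -45 - 5*y
-145742/(-88965) + n(-462)/404869 = -145742/(-88965) + (-45 - 5*(-462))/404869 = -145742*(-1/88965) + (-45 + 2310)*(1/404869) = 145742/88965 + 2265*(1/404869) = 145742/88965 + 2265/404869 = 59207923523/36019170585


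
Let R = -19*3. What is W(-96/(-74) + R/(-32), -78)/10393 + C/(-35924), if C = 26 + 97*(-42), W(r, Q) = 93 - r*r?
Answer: 15795877882819/130848584373248 ≈ 0.12072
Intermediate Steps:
R = -57
W(r, Q) = 93 - r²
C = -4048 (C = 26 - 4074 = -4048)
W(-96/(-74) + R/(-32), -78)/10393 + C/(-35924) = (93 - (-96/(-74) - 57/(-32))²)/10393 - 4048/(-35924) = (93 - (-96*(-1/74) - 57*(-1/32))²)*(1/10393) - 4048*(-1/35924) = (93 - (48/37 + 57/32)²)*(1/10393) + 1012/8981 = (93 - (3645/1184)²)*(1/10393) + 1012/8981 = (93 - 1*13286025/1401856)*(1/10393) + 1012/8981 = (93 - 13286025/1401856)*(1/10393) + 1012/8981 = (117086583/1401856)*(1/10393) + 1012/8981 = 117086583/14569489408 + 1012/8981 = 15795877882819/130848584373248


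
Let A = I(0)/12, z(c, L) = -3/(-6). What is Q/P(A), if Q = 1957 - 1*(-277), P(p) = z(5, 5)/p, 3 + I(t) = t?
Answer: -1117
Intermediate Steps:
I(t) = -3 + t
z(c, L) = 1/2 (z(c, L) = -3*(-1/6) = 1/2)
A = -1/4 (A = (-3 + 0)/12 = -3*1/12 = -1/4 ≈ -0.25000)
P(p) = 1/(2*p)
Q = 2234 (Q = 1957 + 277 = 2234)
Q/P(A) = 2234/((1/(2*(-1/4)))) = 2234/(((1/2)*(-4))) = 2234/(-2) = 2234*(-1/2) = -1117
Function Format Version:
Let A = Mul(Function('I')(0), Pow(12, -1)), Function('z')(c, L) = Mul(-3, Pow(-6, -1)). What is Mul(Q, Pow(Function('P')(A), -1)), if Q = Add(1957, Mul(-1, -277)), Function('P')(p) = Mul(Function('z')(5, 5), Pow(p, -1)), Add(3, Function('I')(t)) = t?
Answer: -1117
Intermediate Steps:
Function('I')(t) = Add(-3, t)
Function('z')(c, L) = Rational(1, 2) (Function('z')(c, L) = Mul(-3, Rational(-1, 6)) = Rational(1, 2))
A = Rational(-1, 4) (A = Mul(Add(-3, 0), Pow(12, -1)) = Mul(-3, Rational(1, 12)) = Rational(-1, 4) ≈ -0.25000)
Function('P')(p) = Mul(Rational(1, 2), Pow(p, -1))
Q = 2234 (Q = Add(1957, 277) = 2234)
Mul(Q, Pow(Function('P')(A), -1)) = Mul(2234, Pow(Mul(Rational(1, 2), Pow(Rational(-1, 4), -1)), -1)) = Mul(2234, Pow(Mul(Rational(1, 2), -4), -1)) = Mul(2234, Pow(-2, -1)) = Mul(2234, Rational(-1, 2)) = -1117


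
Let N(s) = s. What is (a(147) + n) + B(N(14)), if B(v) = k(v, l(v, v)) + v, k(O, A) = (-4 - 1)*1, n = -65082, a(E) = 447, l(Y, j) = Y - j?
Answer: -64626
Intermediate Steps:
k(O, A) = -5 (k(O, A) = -5*1 = -5)
B(v) = -5 + v
(a(147) + n) + B(N(14)) = (447 - 65082) + (-5 + 14) = -64635 + 9 = -64626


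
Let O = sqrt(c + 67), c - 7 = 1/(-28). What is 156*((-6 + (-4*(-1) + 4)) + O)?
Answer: 312 + 78*sqrt(14497)/7 ≈ 1653.6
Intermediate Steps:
c = 195/28 (c = 7 + 1/(-28) = 7 - 1/28 = 195/28 ≈ 6.9643)
O = sqrt(14497)/14 (O = sqrt(195/28 + 67) = sqrt(2071/28) = sqrt(14497)/14 ≈ 8.6003)
156*((-6 + (-4*(-1) + 4)) + O) = 156*((-6 + (-4*(-1) + 4)) + sqrt(14497)/14) = 156*((-6 + (4 + 4)) + sqrt(14497)/14) = 156*((-6 + 8) + sqrt(14497)/14) = 156*(2 + sqrt(14497)/14) = 312 + 78*sqrt(14497)/7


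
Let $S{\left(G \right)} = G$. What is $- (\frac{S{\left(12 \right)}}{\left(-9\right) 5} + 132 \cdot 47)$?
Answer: $- \frac{93056}{15} \approx -6203.7$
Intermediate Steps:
$- (\frac{S{\left(12 \right)}}{\left(-9\right) 5} + 132 \cdot 47) = - (\frac{12}{\left(-9\right) 5} + 132 \cdot 47) = - (\frac{12}{-45} + 6204) = - (12 \left(- \frac{1}{45}\right) + 6204) = - (- \frac{4}{15} + 6204) = \left(-1\right) \frac{93056}{15} = - \frac{93056}{15}$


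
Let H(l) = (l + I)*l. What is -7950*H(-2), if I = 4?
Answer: 31800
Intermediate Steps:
H(l) = l*(4 + l) (H(l) = (l + 4)*l = (4 + l)*l = l*(4 + l))
-7950*H(-2) = -(-15900)*(4 - 2) = -(-15900)*2 = -7950*(-4) = 31800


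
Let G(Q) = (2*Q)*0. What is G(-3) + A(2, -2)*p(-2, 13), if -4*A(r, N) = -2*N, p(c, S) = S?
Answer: -13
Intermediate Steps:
G(Q) = 0
A(r, N) = N/2 (A(r, N) = -(-1)*N/2 = N/2)
G(-3) + A(2, -2)*p(-2, 13) = 0 + ((½)*(-2))*13 = 0 - 1*13 = 0 - 13 = -13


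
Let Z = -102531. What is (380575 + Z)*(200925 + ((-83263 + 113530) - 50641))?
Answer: 50201122244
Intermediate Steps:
(380575 + Z)*(200925 + ((-83263 + 113530) - 50641)) = (380575 - 102531)*(200925 + ((-83263 + 113530) - 50641)) = 278044*(200925 + (30267 - 50641)) = 278044*(200925 - 20374) = 278044*180551 = 50201122244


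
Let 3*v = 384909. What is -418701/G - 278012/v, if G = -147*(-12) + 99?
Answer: -2582787179/11382309 ≈ -226.91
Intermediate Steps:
v = 128303 (v = (1/3)*384909 = 128303)
G = 1863 (G = 1764 + 99 = 1863)
-418701/G - 278012/v = -418701/1863 - 278012/128303 = -418701*1/1863 - 278012*1/128303 = -139567/621 - 39716/18329 = -2582787179/11382309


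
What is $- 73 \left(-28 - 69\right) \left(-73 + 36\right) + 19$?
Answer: $-261978$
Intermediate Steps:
$- 73 \left(-28 - 69\right) \left(-73 + 36\right) + 19 = - 73 \left(\left(-97\right) \left(-37\right)\right) + 19 = \left(-73\right) 3589 + 19 = -261997 + 19 = -261978$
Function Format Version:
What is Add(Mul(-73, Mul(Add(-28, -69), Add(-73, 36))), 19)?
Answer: -261978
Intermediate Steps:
Add(Mul(-73, Mul(Add(-28, -69), Add(-73, 36))), 19) = Add(Mul(-73, Mul(-97, -37)), 19) = Add(Mul(-73, 3589), 19) = Add(-261997, 19) = -261978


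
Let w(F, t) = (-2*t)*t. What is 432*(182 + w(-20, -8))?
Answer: 23328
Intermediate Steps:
w(F, t) = -2*t**2
432*(182 + w(-20, -8)) = 432*(182 - 2*(-8)**2) = 432*(182 - 2*64) = 432*(182 - 128) = 432*54 = 23328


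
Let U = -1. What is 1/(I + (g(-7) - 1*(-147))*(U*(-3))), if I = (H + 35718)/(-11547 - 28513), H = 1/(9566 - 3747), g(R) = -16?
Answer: 233109140/91404048977 ≈ 0.0025503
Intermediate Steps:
H = 1/5819 ≈ 0.00017185
I = -207843043/233109140 (I = (1/5819 + 35718)/(-11547 - 28513) = (207843043/5819)/(-40060) = (207843043/5819)*(-1/40060) = -207843043/233109140 ≈ -0.89161)
1/(I + (g(-7) - 1*(-147))*(U*(-3))) = 1/(-207843043/233109140 + (-16 - 1*(-147))*(-1*(-3))) = 1/(-207843043/233109140 + (-16 + 147)*3) = 1/(-207843043/233109140 + 131*3) = 1/(-207843043/233109140 + 393) = 1/(91404048977/233109140) = 233109140/91404048977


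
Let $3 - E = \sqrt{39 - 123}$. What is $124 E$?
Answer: $372 - 248 i \sqrt{21} \approx 372.0 - 1136.5 i$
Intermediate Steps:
$E = 3 - 2 i \sqrt{21}$ ($E = 3 - \sqrt{39 - 123} = 3 - \sqrt{-84} = 3 - 2 i \sqrt{21} \approx 3.0 - 9.1651 i$)
$124 E = 124 \left(3 - 2 i \sqrt{21}\right) = 372 - 248 i \sqrt{21}$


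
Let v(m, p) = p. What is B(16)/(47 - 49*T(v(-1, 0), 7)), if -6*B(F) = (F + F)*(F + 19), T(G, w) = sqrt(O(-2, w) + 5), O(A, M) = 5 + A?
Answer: 26320/50997 + 54880*sqrt(2)/50997 ≈ 2.0380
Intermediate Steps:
T(G, w) = 2*sqrt(2) (T(G, w) = sqrt((5 - 2) + 5) = sqrt(3 + 5) = sqrt(8) = 2*sqrt(2))
B(F) = -F*(19 + F)/3 (B(F) = -(F + F)*(F + 19)/6 = -2*F*(19 + F)/6 = -F*(19 + F)/3)
B(16)/(47 - 49*T(v(-1, 0), 7)) = (-1/3*16*(19 + 16))/(47 - 98*sqrt(2)) = (-1/3*16*35)/(47 - 98*sqrt(2)) = -560/(3*(47 - 98*sqrt(2)))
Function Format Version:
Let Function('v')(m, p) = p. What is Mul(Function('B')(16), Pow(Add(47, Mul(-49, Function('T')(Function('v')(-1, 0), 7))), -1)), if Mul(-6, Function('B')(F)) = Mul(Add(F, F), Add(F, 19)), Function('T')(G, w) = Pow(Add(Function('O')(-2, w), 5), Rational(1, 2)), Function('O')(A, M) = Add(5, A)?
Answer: Add(Rational(26320, 50997), Mul(Rational(54880, 50997), Pow(2, Rational(1, 2)))) ≈ 2.0380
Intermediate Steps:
Function('T')(G, w) = Mul(2, Pow(2, Rational(1, 2))) (Function('T')(G, w) = Pow(Add(Add(5, -2), 5), Rational(1, 2)) = Pow(Add(3, 5), Rational(1, 2)) = Pow(8, Rational(1, 2)) = Mul(2, Pow(2, Rational(1, 2))))
Function('B')(F) = Mul(Rational(-1, 3), F, Add(19, F)) (Function('B')(F) = Mul(Rational(-1, 6), Mul(Add(F, F), Add(F, 19))) = Mul(Rational(-1, 6), Mul(Mul(2, F), Add(19, F))) = Mul(Rational(-1, 6), Mul(2, F, Add(19, F))) = Mul(Rational(-1, 3), F, Add(19, F)))
Mul(Function('B')(16), Pow(Add(47, Mul(-49, Function('T')(Function('v')(-1, 0), 7))), -1)) = Mul(Mul(Rational(-1, 3), 16, Add(19, 16)), Pow(Add(47, Mul(-49, Mul(2, Pow(2, Rational(1, 2))))), -1)) = Mul(Mul(Rational(-1, 3), 16, 35), Pow(Add(47, Mul(-98, Pow(2, Rational(1, 2)))), -1)) = Mul(Rational(-560, 3), Pow(Add(47, Mul(-98, Pow(2, Rational(1, 2)))), -1))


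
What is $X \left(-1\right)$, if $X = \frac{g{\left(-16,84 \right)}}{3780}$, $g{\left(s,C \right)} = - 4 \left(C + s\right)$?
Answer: $\frac{68}{945} \approx 0.071958$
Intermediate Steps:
$g{\left(s,C \right)} = - 4 C - 4 s$
$X = - \frac{68}{945}$ ($X = \frac{\left(-4\right) 84 - -64}{3780} = \left(-336 + 64\right) \frac{1}{3780} = \left(-272\right) \frac{1}{3780} = - \frac{68}{945} \approx -0.071958$)
$X \left(-1\right) = \left(- \frac{68}{945}\right) \left(-1\right) = \frac{68}{945}$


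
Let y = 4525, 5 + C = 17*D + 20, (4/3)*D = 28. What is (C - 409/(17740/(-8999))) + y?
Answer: 90553371/17740 ≈ 5104.5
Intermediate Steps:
D = 21 (D = (3/4)*28 = 21)
C = 372 (C = -5 + (17*21 + 20) = -5 + (357 + 20) = -5 + 377 = 372)
(C - 409/(17740/(-8999))) + y = (372 - 409/(17740/(-8999))) + 4525 = (372 - 409/(17740*(-1/8999))) + 4525 = (372 - 409/(-17740/8999)) + 4525 = (372 - 409*(-8999/17740)) + 4525 = (372 + 3680591/17740) + 4525 = 10279871/17740 + 4525 = 90553371/17740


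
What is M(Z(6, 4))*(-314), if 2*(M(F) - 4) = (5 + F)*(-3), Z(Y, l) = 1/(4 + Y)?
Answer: 11461/10 ≈ 1146.1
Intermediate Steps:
M(F) = -7/2 - 3*F/2 (M(F) = 4 + ((5 + F)*(-3))/2 = 4 + (-15 - 3*F)/2 = 4 + (-15/2 - 3*F/2) = -7/2 - 3*F/2)
M(Z(6, 4))*(-314) = (-7/2 - 3/(2*(4 + 6)))*(-314) = (-7/2 - 3/2/10)*(-314) = (-7/2 - 3/2*1/10)*(-314) = (-7/2 - 3/20)*(-314) = -73/20*(-314) = 11461/10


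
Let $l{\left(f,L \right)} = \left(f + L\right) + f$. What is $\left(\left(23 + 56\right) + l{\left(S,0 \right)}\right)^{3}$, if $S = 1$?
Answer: $531441$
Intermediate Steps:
$l{\left(f,L \right)} = L + 2 f$ ($l{\left(f,L \right)} = \left(L + f\right) + f = L + 2 f$)
$\left(\left(23 + 56\right) + l{\left(S,0 \right)}\right)^{3} = \left(\left(23 + 56\right) + \left(0 + 2 \cdot 1\right)\right)^{3} = \left(79 + \left(0 + 2\right)\right)^{3} = \left(79 + 2\right)^{3} = 81^{3} = 531441$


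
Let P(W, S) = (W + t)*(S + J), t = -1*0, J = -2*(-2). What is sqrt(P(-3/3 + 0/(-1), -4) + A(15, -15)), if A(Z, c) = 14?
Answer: sqrt(14) ≈ 3.7417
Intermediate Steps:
J = 4
t = 0
P(W, S) = W*(4 + S) (P(W, S) = (W + 0)*(S + 4) = W*(4 + S))
sqrt(P(-3/3 + 0/(-1), -4) + A(15, -15)) = sqrt((-3/3 + 0/(-1))*(4 - 4) + 14) = sqrt((-3*1/3 + 0*(-1))*0 + 14) = sqrt((-1 + 0)*0 + 14) = sqrt(-1*0 + 14) = sqrt(0 + 14) = sqrt(14)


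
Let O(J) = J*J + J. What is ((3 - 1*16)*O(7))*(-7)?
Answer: 5096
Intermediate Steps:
O(J) = J + J**2 (O(J) = J**2 + J = J + J**2)
((3 - 1*16)*O(7))*(-7) = ((3 - 1*16)*(7*(1 + 7)))*(-7) = ((3 - 16)*(7*8))*(-7) = -13*56*(-7) = -728*(-7) = 5096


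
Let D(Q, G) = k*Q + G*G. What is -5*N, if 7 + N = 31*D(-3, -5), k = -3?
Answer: -5235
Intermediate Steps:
D(Q, G) = G**2 - 3*Q (D(Q, G) = -3*Q + G*G = -3*Q + G**2 = G**2 - 3*Q)
N = 1047 (N = -7 + 31*((-5)**2 - 3*(-3)) = -7 + 31*(25 + 9) = -7 + 31*34 = -7 + 1054 = 1047)
-5*N = -5*1047 = -5235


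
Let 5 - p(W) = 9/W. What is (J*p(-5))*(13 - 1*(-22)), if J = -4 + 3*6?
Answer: 3332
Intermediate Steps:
p(W) = 5 - 9/W
J = 14 (J = -4 + 18 = 14)
(J*p(-5))*(13 - 1*(-22)) = (14*(5 - 9/(-5)))*(13 - 1*(-22)) = (14*(5 - 9*(-⅕)))*(13 + 22) = (14*(5 + 9/5))*35 = (14*(34/5))*35 = (476/5)*35 = 3332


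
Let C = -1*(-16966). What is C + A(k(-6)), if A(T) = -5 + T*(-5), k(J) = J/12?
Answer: 33927/2 ≈ 16964.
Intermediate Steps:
k(J) = J/12 (k(J) = J*(1/12) = J/12)
A(T) = -5 - 5*T
C = 16966
C + A(k(-6)) = 16966 + (-5 - 5*(-6)/12) = 16966 + (-5 - 5*(-½)) = 16966 + (-5 + 5/2) = 16966 - 5/2 = 33927/2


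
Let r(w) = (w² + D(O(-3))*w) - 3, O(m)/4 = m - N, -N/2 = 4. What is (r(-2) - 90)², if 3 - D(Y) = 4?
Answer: 7569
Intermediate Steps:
N = -8 (N = -2*4 = -8)
O(m) = 32 + 4*m (O(m) = 4*(m - 1*(-8)) = 4*(m + 8) = 4*(8 + m) = 32 + 4*m)
D(Y) = -1 (D(Y) = 3 - 1*4 = 3 - 4 = -1)
r(w) = -3 + w² - w (r(w) = (w² - w) - 3 = -3 + w² - w)
(r(-2) - 90)² = ((-3 + (-2)² - 1*(-2)) - 90)² = ((-3 + 4 + 2) - 90)² = (3 - 90)² = (-87)² = 7569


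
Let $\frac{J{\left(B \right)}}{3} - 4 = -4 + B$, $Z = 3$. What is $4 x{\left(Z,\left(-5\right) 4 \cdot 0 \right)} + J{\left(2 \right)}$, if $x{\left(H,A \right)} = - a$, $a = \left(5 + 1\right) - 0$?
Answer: $-18$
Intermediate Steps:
$J{\left(B \right)} = 3 B$ ($J{\left(B \right)} = 12 + 3 \left(-4 + B\right) = 12 + \left(-12 + 3 B\right) = 3 B$)
$a = 6$ ($a = 6 + 0 = 6$)
$x{\left(H,A \right)} = -6$ ($x{\left(H,A \right)} = \left(-1\right) 6 = -6$)
$4 x{\left(Z,\left(-5\right) 4 \cdot 0 \right)} + J{\left(2 \right)} = 4 \left(-6\right) + 3 \cdot 2 = -24 + 6 = -18$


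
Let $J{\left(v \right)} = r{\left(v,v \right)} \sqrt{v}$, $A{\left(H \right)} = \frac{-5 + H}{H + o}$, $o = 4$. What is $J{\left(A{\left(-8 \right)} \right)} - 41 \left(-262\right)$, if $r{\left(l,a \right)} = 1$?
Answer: $10742 + \frac{\sqrt{13}}{2} \approx 10744.0$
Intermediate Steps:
$A{\left(H \right)} = \frac{-5 + H}{4 + H}$ ($A{\left(H \right)} = \frac{-5 + H}{H + 4} = \frac{-5 + H}{4 + H}$)
$J{\left(v \right)} = \sqrt{v}$ ($J{\left(v \right)} = 1 \sqrt{v} = \sqrt{v}$)
$J{\left(A{\left(-8 \right)} \right)} - 41 \left(-262\right) = \sqrt{\frac{-5 - 8}{4 - 8}} - 41 \left(-262\right) = \sqrt{\frac{1}{-4} \left(-13\right)} - -10742 = \sqrt{\left(- \frac{1}{4}\right) \left(-13\right)} + 10742 = \sqrt{\frac{13}{4}} + 10742 = \frac{\sqrt{13}}{2} + 10742 = 10742 + \frac{\sqrt{13}}{2}$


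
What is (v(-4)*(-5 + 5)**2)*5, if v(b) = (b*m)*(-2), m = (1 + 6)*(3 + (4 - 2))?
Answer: 0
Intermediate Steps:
m = 35 (m = 7*(3 + 2) = 7*5 = 35)
v(b) = -70*b (v(b) = (b*35)*(-2) = (35*b)*(-2) = -70*b)
(v(-4)*(-5 + 5)**2)*5 = ((-70*(-4))*(-5 + 5)**2)*5 = (280*0**2)*5 = (280*0)*5 = 0*5 = 0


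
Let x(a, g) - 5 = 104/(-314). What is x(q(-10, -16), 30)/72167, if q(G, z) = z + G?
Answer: 733/11330219 ≈ 6.4694e-5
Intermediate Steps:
q(G, z) = G + z
x(a, g) = 733/157 (x(a, g) = 5 + 104/(-314) = 5 + 104*(-1/314) = 5 - 52/157 = 733/157)
x(q(-10, -16), 30)/72167 = (733/157)/72167 = (733/157)*(1/72167) = 733/11330219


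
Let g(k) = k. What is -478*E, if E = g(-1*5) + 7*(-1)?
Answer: 5736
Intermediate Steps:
E = -12 (E = -1*5 + 7*(-1) = -5 - 7 = -12)
-478*E = -478*(-12) = 5736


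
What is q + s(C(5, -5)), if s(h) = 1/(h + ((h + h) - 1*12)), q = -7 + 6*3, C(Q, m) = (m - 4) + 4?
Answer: 296/27 ≈ 10.963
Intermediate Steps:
C(Q, m) = m (C(Q, m) = (-4 + m) + 4 = m)
q = 11 (q = -7 + 18 = 11)
s(h) = 1/(-12 + 3*h) (s(h) = 1/(h + (2*h - 12)) = 1/(h + (-12 + 2*h)) = 1/(-12 + 3*h))
q + s(C(5, -5)) = 11 + 1/(3*(-4 - 5)) = 11 + (⅓)/(-9) = 11 + (⅓)*(-⅑) = 11 - 1/27 = 296/27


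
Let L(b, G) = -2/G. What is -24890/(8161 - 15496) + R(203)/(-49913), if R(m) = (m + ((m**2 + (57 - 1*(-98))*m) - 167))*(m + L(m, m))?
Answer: -4344929359448/14864141313 ≈ -292.31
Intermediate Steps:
R(m) = (m - 2/m)*(-167 + m**2 + 156*m) (R(m) = (m + ((m**2 + (57 - 1*(-98))*m) - 167))*(m - 2/m) = (m + ((m**2 + (57 + 98)*m) - 167))*(m - 2/m) = (m + ((m**2 + 155*m) - 167))*(m - 2/m) = (m + (-167 + m**2 + 155*m))*(m - 2/m) = (-167 + m**2 + 156*m)*(m - 2/m) = (m - 2/m)*(-167 + m**2 + 156*m))
-24890/(8161 - 15496) + R(203)/(-49913) = -24890/(8161 - 15496) + (-312 + 203**3 - 169*203 + 156*203**2 + 334/203)/(-49913) = -24890/(-7335) + (-312 + 8365427 - 34307 + 156*41209 + 334*(1/203))*(-1/49913) = -24890*(-1/7335) + (-312 + 8365427 - 34307 + 6428604 + 334/203)*(-1/49913) = 4978/1467 + (2996160970/203)*(-1/49913) = 4978/1467 - 2996160970/10132339 = -4344929359448/14864141313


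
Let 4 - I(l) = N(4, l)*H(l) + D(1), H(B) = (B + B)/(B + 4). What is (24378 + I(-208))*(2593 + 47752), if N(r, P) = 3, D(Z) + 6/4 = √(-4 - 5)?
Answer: 41727496695/34 - 151035*I ≈ 1.2273e+9 - 1.5104e+5*I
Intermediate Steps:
D(Z) = -3/2 + 3*I (D(Z) = -3/2 + √(-4 - 5) = -3/2 + √(-9) = -3/2 + 3*I)
H(B) = 2*B/(4 + B) (H(B) = (2*B)/(4 + B) = 2*B/(4 + B))
I(l) = 11/2 - 3*I - 6*l/(4 + l) (I(l) = 4 - (3*(2*l/(4 + l)) + (-3/2 + 3*I)) = 4 - (6*l/(4 + l) + (-3/2 + 3*I)) = 4 - (-3/2 + 3*I + 6*l/(4 + l)) = 4 + (3/2 - 3*I - 6*l/(4 + l)) = 11/2 - 3*I - 6*l/(4 + l))
(24378 + I(-208))*(2593 + 47752) = (24378 + (-12*(-208) + (4 - 208)*(11 - 6*I))/(2*(4 - 208)))*(2593 + 47752) = (24378 + (½)*(2496 - 204*(11 - 6*I))/(-204))*50345 = (24378 + (½)*(-1/204)*(2496 + (-2244 + 1224*I)))*50345 = (24378 + (½)*(-1/204)*(252 + 1224*I))*50345 = (24378 + (-21/34 - 3*I))*50345 = (828831/34 - 3*I)*50345 = 41727496695/34 - 151035*I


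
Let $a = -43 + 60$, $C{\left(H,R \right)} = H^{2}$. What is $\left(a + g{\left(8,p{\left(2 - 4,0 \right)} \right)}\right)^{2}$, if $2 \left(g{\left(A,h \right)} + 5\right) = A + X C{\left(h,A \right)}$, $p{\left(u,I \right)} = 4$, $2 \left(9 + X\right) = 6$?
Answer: $1024$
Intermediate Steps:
$X = -6$ ($X = -9 + \frac{1}{2} \cdot 6 = -9 + 3 = -6$)
$g{\left(A,h \right)} = -5 + \frac{A}{2} - 3 h^{2}$ ($g{\left(A,h \right)} = -5 + \frac{A - 6 h^{2}}{2} = -5 + \left(\frac{A}{2} - 3 h^{2}\right) = -5 + \frac{A}{2} - 3 h^{2}$)
$a = 17$
$\left(a + g{\left(8,p{\left(2 - 4,0 \right)} \right)}\right)^{2} = \left(17 - \left(1 + 48\right)\right)^{2} = \left(17 - 49\right)^{2} = \left(-32\right)^{2} = 1024$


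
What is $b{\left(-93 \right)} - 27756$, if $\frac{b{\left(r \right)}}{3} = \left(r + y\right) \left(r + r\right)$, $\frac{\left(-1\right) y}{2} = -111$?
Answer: $-99738$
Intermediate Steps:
$y = 222$ ($y = \left(-2\right) \left(-111\right) = 222$)
$b{\left(r \right)} = 6 r \left(222 + r\right)$ ($b{\left(r \right)} = 3 \left(r + 222\right) \left(r + r\right) = 3 \left(222 + r\right) 2 r = 3 \cdot 2 r \left(222 + r\right) = 6 r \left(222 + r\right)$)
$b{\left(-93 \right)} - 27756 = 6 \left(-93\right) \left(222 - 93\right) - 27756 = 6 \left(-93\right) 129 - 27756 = -71982 - 27756 = -99738$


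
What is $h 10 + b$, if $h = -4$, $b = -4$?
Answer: $-44$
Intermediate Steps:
$h 10 + b = \left(-4\right) 10 - 4 = -40 - 4 = -44$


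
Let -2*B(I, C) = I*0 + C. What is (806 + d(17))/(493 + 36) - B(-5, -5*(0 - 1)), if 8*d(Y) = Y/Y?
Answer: 17029/4232 ≈ 4.0239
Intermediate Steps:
d(Y) = ⅛ (d(Y) = (Y/Y)/8 = (⅛)*1 = ⅛)
B(I, C) = -C/2 (B(I, C) = -(I*0 + C)/2 = -(0 + C)/2 = -C/2)
(806 + d(17))/(493 + 36) - B(-5, -5*(0 - 1)) = (806 + ⅛)/(493 + 36) - (-1)*(-5*(0 - 1))/2 = (6449/8)/529 - (-1)*(-5*(-1))/2 = (6449/8)*(1/529) - (-1)*5/2 = 6449/4232 - 1*(-5/2) = 6449/4232 + 5/2 = 17029/4232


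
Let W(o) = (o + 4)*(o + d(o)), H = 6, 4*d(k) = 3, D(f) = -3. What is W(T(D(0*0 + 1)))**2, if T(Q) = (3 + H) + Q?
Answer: 18225/4 ≈ 4556.3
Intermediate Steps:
d(k) = 3/4 (d(k) = (1/4)*3 = 3/4)
T(Q) = 9 + Q (T(Q) = (3 + 6) + Q = 9 + Q)
W(o) = (4 + o)*(3/4 + o) (W(o) = (o + 4)*(o + 3/4) = (4 + o)*(3/4 + o))
W(T(D(0*0 + 1)))**2 = (3 + (9 - 3)**2 + 19*(9 - 3)/4)**2 = (3 + 6**2 + (19/4)*6)**2 = (3 + 36 + 57/2)**2 = (135/2)**2 = 18225/4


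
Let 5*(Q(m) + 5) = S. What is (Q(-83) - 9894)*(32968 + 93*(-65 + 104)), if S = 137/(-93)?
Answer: -33690615868/93 ≈ -3.6226e+8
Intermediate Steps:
S = -137/93 (S = 137*(-1/93) = -137/93 ≈ -1.4731)
Q(m) = -2462/465 (Q(m) = -5 + (⅕)*(-137/93) = -5 - 137/465 = -2462/465)
(Q(-83) - 9894)*(32968 + 93*(-65 + 104)) = (-2462/465 - 9894)*(32968 + 93*(-65 + 104)) = -4603172*(32968 + 93*39)/465 = -4603172*(32968 + 3627)/465 = -4603172/465*36595 = -33690615868/93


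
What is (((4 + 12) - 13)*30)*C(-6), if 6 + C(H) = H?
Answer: -1080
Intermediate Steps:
C(H) = -6 + H
(((4 + 12) - 13)*30)*C(-6) = (((4 + 12) - 13)*30)*(-6 - 6) = ((16 - 13)*30)*(-12) = (3*30)*(-12) = 90*(-12) = -1080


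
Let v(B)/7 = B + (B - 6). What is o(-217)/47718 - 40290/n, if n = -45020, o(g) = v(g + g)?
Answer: 82356293/107413218 ≈ 0.76672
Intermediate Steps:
v(B) = -42 + 14*B (v(B) = 7*(B + (B - 6)) = 7*(B + (-6 + B)) = 7*(-6 + 2*B) = -42 + 14*B)
o(g) = -42 + 28*g (o(g) = -42 + 14*(g + g) = -42 + 14*(2*g) = -42 + 28*g)
o(-217)/47718 - 40290/n = (-42 + 28*(-217))/47718 - 40290/(-45020) = (-42 - 6076)*(1/47718) - 40290*(-1/45020) = -6118*1/47718 + 4029/4502 = -3059/23859 + 4029/4502 = 82356293/107413218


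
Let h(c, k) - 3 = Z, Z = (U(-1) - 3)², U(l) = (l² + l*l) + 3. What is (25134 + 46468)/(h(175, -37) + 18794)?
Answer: 71602/18801 ≈ 3.8084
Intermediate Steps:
U(l) = 3 + 2*l² (U(l) = (l² + l²) + 3 = 2*l² + 3 = 3 + 2*l²)
Z = 4 (Z = ((3 + 2*(-1)²) - 3)² = ((3 + 2*1) - 3)² = ((3 + 2) - 3)² = (5 - 3)² = 2² = 4)
h(c, k) = 7 (h(c, k) = 3 + 4 = 7)
(25134 + 46468)/(h(175, -37) + 18794) = (25134 + 46468)/(7 + 18794) = 71602/18801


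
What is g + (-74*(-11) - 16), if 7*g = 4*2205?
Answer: 2058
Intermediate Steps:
g = 1260 (g = (4*2205)/7 = (⅐)*8820 = 1260)
g + (-74*(-11) - 16) = 1260 + (-74*(-11) - 16) = 1260 + (814 - 16) = 1260 + 798 = 2058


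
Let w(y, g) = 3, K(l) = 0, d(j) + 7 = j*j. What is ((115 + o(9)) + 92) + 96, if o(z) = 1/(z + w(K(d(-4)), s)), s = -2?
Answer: 3637/12 ≈ 303.08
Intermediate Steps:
d(j) = -7 + j² (d(j) = -7 + j*j = -7 + j²)
o(z) = 1/(3 + z) (o(z) = 1/(z + 3) = 1/(3 + z))
((115 + o(9)) + 92) + 96 = ((115 + 1/(3 + 9)) + 92) + 96 = ((115 + 1/12) + 92) + 96 = (1381/12 + 92) + 96 = 2485/12 + 96 = 3637/12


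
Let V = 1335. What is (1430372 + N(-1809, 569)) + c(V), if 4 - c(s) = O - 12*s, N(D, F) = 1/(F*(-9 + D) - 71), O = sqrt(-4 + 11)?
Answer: 1496315465147/1034513 - sqrt(7) ≈ 1.4464e+6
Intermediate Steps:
O = sqrt(7) ≈ 2.6458
N(D, F) = 1/(-71 + F*(-9 + D))
c(s) = 4 - sqrt(7) + 12*s (c(s) = 4 - (sqrt(7) - 12*s) = 4 + (-sqrt(7) + 12*s) = 4 - sqrt(7) + 12*s)
(1430372 + N(-1809, 569)) + c(V) = (1430372 + 1/(-71 - 9*569 - 1809*569)) + (4 - sqrt(7) + 12*1335) = (1430372 + 1/(-71 - 5121 - 1029321)) + (4 - sqrt(7) + 16020) = (1430372 + 1/(-1034513)) + (16024 - sqrt(7)) = (1430372 - 1/1034513) + (16024 - sqrt(7)) = 1479738428835/1034513 + (16024 - sqrt(7)) = 1496315465147/1034513 - sqrt(7)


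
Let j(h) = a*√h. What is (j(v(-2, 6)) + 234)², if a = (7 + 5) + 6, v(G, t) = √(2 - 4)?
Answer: 324*(13 + 2^(¼)*√I)² ≈ 61840.0 + 7541.9*I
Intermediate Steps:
v(G, t) = I*√2 (v(G, t) = √(-2) = I*√2)
a = 18 (a = 12 + 6 = 18)
j(h) = 18*√h
(j(v(-2, 6)) + 234)² = (18*√(I*√2) + 234)² = (18*(2^(¼)*√I) + 234)² = (18*2^(¼)*√I + 234)² = (234 + 18*2^(¼)*√I)²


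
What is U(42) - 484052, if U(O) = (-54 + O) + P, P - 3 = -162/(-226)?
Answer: -54698812/113 ≈ -4.8406e+5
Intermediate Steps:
P = 420/113 (P = 3 - 162/(-226) = 3 - 162*(-1/226) = 3 + 81/113 = 420/113 ≈ 3.7168)
U(O) = -5682/113 + O (U(O) = (-54 + O) + 420/113 = -5682/113 + O)
U(42) - 484052 = (-5682/113 + 42) - 484052 = -936/113 - 484052 = -54698812/113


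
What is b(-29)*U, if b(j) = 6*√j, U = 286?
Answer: 1716*I*√29 ≈ 9240.9*I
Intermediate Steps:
b(-29)*U = (6*√(-29))*286 = (6*(I*√29))*286 = (6*I*√29)*286 = 1716*I*√29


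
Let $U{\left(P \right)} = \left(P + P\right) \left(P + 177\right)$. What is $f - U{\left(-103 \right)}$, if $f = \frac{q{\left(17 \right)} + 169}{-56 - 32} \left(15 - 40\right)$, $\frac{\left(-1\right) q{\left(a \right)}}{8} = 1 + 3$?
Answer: $\frac{1344897}{88} \approx 15283.0$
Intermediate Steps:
$U{\left(P \right)} = 2 P \left(177 + P\right)$
$q{\left(a \right)} = -32$ ($q{\left(a \right)} = - 8 \left(1 + 3\right) = \left(-8\right) 4 = -32$)
$f = \frac{3425}{88}$ ($f = \frac{-32 + 169}{-56 - 32} \left(15 - 40\right) = \frac{137}{-88} \left(-25\right) = 137 \left(- \frac{1}{88}\right) \left(-25\right) = \left(- \frac{137}{88}\right) \left(-25\right) = \frac{3425}{88} \approx 38.92$)
$f - U{\left(-103 \right)} = \frac{3425}{88} - 2 \left(-103\right) \left(177 - 103\right) = \frac{3425}{88} - 2 \left(-103\right) 74 = \frac{3425}{88} - -15244 = \frac{3425}{88} + 15244 = \frac{1344897}{88}$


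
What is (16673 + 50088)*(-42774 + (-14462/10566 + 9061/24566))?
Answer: -370619195096913055/129782178 ≈ -2.8557e+9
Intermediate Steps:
(16673 + 50088)*(-42774 + (-14462/10566 + 9061/24566)) = 66761*(-42774 + (-14462*1/10566 + 9061*(1/24566))) = 66761*(-42774 + (-7231/5283 + 9061/24566)) = 66761*(-42774 - 129767483/129782178) = 66761*(-5551432649255/129782178) = -370619195096913055/129782178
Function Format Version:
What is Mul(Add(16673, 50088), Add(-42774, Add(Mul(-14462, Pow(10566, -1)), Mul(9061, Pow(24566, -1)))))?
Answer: Rational(-370619195096913055, 129782178) ≈ -2.8557e+9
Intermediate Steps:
Mul(Add(16673, 50088), Add(-42774, Add(Mul(-14462, Pow(10566, -1)), Mul(9061, Pow(24566, -1))))) = Mul(66761, Add(-42774, Add(Mul(-14462, Rational(1, 10566)), Mul(9061, Rational(1, 24566))))) = Mul(66761, Add(-42774, Add(Rational(-7231, 5283), Rational(9061, 24566)))) = Mul(66761, Add(-42774, Rational(-129767483, 129782178))) = Mul(66761, Rational(-5551432649255, 129782178)) = Rational(-370619195096913055, 129782178)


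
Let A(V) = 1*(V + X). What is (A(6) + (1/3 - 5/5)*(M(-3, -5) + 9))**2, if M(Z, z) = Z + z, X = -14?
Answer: 676/9 ≈ 75.111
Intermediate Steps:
A(V) = -14 + V (A(V) = 1*(V - 14) = 1*(-14 + V) = -14 + V)
(A(6) + (1/3 - 5/5)*(M(-3, -5) + 9))**2 = ((-14 + 6) + (1/3 - 5/5)*((-3 - 5) + 9))**2 = (-8 + (1*(1/3) - 5*1/5)*(-8 + 9))**2 = (-8 + (1/3 - 1)*1)**2 = (-8 - 2/3*1)**2 = (-8 - 2/3)**2 = (-26/3)**2 = 676/9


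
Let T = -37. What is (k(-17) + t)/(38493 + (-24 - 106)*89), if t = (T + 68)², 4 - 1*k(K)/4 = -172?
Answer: 1665/26923 ≈ 0.061843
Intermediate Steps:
k(K) = 704 (k(K) = 16 - 4*(-172) = 16 + 688 = 704)
t = 961 (t = (-37 + 68)² = 31² = 961)
(k(-17) + t)/(38493 + (-24 - 106)*89) = (704 + 961)/(38493 + (-24 - 106)*89) = 1665/(38493 - 130*89) = 1665/(38493 - 11570) = 1665/26923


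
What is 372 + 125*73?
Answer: 9497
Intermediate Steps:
372 + 125*73 = 372 + 9125 = 9497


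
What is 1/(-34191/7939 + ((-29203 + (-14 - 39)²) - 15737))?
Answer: -7939/334512200 ≈ -2.3733e-5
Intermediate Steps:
1/(-34191/7939 + ((-29203 + (-14 - 39)²) - 15737)) = 1/(-34191*1/7939 + ((-29203 + (-53)²) - 15737)) = 1/(-34191/7939 + ((-29203 + 2809) - 15737)) = 1/(-34191/7939 + (-26394 - 15737)) = 1/(-34191/7939 - 42131) = 1/(-334512200/7939) = -7939/334512200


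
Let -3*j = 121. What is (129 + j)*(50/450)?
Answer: 266/27 ≈ 9.8519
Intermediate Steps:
j = -121/3 (j = -⅓*121 = -121/3 ≈ -40.333)
(129 + j)*(50/450) = (129 - 121/3)*(50/450) = 266*(50*(1/450))/3 = (266/3)*(⅑) = 266/27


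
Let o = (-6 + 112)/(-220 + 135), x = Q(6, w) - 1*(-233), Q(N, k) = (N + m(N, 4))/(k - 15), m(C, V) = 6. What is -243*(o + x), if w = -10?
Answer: -23884713/425 ≈ -56199.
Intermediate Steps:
Q(N, k) = (6 + N)/(-15 + k) (Q(N, k) = (N + 6)/(k - 15) = (6 + N)/(-15 + k))
x = 5813/25 (x = (6 + 6)/(-15 - 10) - 1*(-233) = 12/(-25) + 233 = -1/25*12 + 233 = -12/25 + 233 = 5813/25 ≈ 232.52)
o = -106/85 (o = 106/(-85) = 106*(-1/85) = -106/85 ≈ -1.2471)
-243*(o + x) = -243*(-106/85 + 5813/25) = -243*98291/425 = -23884713/425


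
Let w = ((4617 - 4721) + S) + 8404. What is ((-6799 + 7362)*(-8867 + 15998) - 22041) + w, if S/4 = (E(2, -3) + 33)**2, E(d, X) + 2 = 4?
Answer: 4005912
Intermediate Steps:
E(d, X) = 2 (E(d, X) = -2 + 4 = 2)
S = 4900 (S = 4*(2 + 33)**2 = 4*35**2 = 4*1225 = 4900)
w = 13200 (w = ((4617 - 4721) + 4900) + 8404 = (-104 + 4900) + 8404 = 4796 + 8404 = 13200)
((-6799 + 7362)*(-8867 + 15998) - 22041) + w = ((-6799 + 7362)*(-8867 + 15998) - 22041) + 13200 = (563*7131 - 22041) + 13200 = (4014753 - 22041) + 13200 = 3992712 + 13200 = 4005912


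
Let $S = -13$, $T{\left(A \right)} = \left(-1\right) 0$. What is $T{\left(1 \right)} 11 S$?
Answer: $0$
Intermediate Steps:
$T{\left(A \right)} = 0$
$T{\left(1 \right)} 11 S = 0 \cdot 11 \left(-13\right) = 0 \left(-13\right) = 0$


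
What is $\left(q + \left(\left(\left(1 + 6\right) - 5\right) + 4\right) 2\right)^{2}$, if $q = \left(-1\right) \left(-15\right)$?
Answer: $729$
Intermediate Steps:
$q = 15$
$\left(q + \left(\left(\left(1 + 6\right) - 5\right) + 4\right) 2\right)^{2} = \left(15 + \left(\left(\left(1 + 6\right) - 5\right) + 4\right) 2\right)^{2} = \left(15 + \left(\left(7 - 5\right) + 4\right) 2\right)^{2} = \left(15 + \left(2 + 4\right) 2\right)^{2} = \left(15 + 6 \cdot 2\right)^{2} = \left(15 + 12\right)^{2} = 27^{2} = 729$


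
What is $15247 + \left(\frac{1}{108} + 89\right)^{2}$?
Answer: $\frac{270250777}{11664} \approx 23170.0$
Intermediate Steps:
$15247 + \left(\frac{1}{108} + 89\right)^{2} = 15247 + \left(\frac{9613}{108}\right)^{2} = 15247 + \frac{92409769}{11664} = \frac{270250777}{11664}$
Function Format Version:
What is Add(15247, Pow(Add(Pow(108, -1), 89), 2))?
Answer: Rational(270250777, 11664) ≈ 23170.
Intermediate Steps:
Add(15247, Pow(Add(Pow(108, -1), 89), 2)) = Add(15247, Pow(Add(Rational(1, 108), 89), 2)) = Add(15247, Pow(Rational(9613, 108), 2)) = Add(15247, Rational(92409769, 11664)) = Rational(270250777, 11664)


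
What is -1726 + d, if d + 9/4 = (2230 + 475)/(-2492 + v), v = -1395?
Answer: -26881651/15548 ≈ -1728.9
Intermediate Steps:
d = -45803/15548 (d = -9/4 + (2230 + 475)/(-2492 - 1395) = -9/4 + 2705/(-3887) = -9/4 + 2705*(-1/3887) = -9/4 - 2705/3887 = -45803/15548 ≈ -2.9459)
-1726 + d = -1726 - 45803/15548 = -26881651/15548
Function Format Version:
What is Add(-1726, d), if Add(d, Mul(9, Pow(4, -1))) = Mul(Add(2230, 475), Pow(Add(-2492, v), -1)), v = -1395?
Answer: Rational(-26881651, 15548) ≈ -1728.9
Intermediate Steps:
d = Rational(-45803, 15548) (d = Add(Rational(-9, 4), Mul(Add(2230, 475), Pow(Add(-2492, -1395), -1))) = Add(Rational(-9, 4), Mul(2705, Pow(-3887, -1))) = Add(Rational(-9, 4), Mul(2705, Rational(-1, 3887))) = Add(Rational(-9, 4), Rational(-2705, 3887)) = Rational(-45803, 15548) ≈ -2.9459)
Add(-1726, d) = Add(-1726, Rational(-45803, 15548)) = Rational(-26881651, 15548)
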